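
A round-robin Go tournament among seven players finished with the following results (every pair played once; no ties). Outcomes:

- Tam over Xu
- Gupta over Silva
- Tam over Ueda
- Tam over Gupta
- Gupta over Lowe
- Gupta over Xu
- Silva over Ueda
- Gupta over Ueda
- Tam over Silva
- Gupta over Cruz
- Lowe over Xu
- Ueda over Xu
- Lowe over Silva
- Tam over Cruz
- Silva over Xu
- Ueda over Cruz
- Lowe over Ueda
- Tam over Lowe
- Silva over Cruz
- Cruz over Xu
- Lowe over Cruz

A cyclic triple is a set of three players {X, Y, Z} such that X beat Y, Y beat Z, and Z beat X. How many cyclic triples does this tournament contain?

Win totals: Cruz 1, Ueda 2, Xu 0, Lowe 4, Silva 3, Tam 6, Gupta 5.
A player with w wins dominates both others in C(w,2) triples; summing gives 0 + 1 + 0 + 6 + 3 + 15 + 10 = 35 transitive triples.
Total triples C(7,3) = 35, so cyclic triples = 35 − 35 = 0.

0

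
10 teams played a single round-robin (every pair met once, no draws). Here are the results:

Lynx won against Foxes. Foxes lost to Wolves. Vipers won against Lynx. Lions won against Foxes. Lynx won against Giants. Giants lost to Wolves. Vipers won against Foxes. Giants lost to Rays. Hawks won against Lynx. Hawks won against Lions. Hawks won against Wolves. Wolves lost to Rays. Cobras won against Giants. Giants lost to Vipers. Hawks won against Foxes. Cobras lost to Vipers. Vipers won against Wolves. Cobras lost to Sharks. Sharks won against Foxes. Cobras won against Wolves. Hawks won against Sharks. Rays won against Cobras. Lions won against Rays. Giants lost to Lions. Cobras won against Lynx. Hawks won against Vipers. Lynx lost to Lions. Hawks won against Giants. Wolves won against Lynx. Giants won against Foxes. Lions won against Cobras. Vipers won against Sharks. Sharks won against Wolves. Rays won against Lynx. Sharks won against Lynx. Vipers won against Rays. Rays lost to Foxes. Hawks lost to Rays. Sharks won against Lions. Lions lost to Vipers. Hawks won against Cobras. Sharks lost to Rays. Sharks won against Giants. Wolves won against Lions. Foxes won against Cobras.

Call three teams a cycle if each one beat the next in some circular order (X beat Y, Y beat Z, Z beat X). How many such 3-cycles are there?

Win totals: Wolves 4, Foxes 2, Rays 6, Hawks 8, Vipers 8, Sharks 6, Lynx 2, Cobras 3, Lions 5, Giants 1.
A team with w wins dominates both others in C(w,2) triples; summing gives 6 + 1 + 15 + 28 + 28 + 15 + 1 + 3 + 10 + 0 = 107 transitive triples.
Total triples C(10,3) = 120, so cyclic triples = 120 − 107 = 13.

13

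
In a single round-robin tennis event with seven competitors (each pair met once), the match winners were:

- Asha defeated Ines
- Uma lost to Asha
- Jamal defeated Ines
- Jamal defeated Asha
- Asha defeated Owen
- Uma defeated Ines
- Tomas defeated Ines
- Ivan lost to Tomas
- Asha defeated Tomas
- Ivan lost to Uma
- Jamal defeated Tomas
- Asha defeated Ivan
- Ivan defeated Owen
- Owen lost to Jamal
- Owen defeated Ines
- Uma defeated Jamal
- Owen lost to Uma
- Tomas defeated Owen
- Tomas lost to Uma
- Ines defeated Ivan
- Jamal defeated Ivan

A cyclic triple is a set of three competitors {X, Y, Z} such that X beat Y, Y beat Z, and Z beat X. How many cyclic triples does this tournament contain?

2

Win totals: Jamal 5, Ivan 1, Owen 1, Ines 1, Uma 5, Asha 5, Tomas 3.
A competitor with w wins dominates both others in C(w,2) triples; summing gives 10 + 0 + 0 + 0 + 10 + 10 + 3 = 33 transitive triples.
Total triples C(7,3) = 35, so cyclic triples = 35 − 33 = 2.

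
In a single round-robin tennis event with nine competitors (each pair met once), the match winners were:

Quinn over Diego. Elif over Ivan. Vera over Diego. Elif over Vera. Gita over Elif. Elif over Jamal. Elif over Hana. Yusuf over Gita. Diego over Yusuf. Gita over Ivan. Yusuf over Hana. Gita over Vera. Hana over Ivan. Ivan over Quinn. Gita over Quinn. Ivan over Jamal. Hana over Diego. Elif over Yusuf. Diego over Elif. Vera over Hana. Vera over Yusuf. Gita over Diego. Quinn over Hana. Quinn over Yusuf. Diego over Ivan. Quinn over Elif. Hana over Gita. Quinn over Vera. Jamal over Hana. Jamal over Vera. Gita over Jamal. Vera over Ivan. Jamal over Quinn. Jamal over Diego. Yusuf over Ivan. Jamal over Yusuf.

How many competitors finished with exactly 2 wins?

Win totals: Hana 3, Diego 3, Vera 4, Elif 5, Ivan 2, Jamal 5, Quinn 5, Gita 6, Yusuf 3.
Exactly 2: Ivan — 1 competitor.

1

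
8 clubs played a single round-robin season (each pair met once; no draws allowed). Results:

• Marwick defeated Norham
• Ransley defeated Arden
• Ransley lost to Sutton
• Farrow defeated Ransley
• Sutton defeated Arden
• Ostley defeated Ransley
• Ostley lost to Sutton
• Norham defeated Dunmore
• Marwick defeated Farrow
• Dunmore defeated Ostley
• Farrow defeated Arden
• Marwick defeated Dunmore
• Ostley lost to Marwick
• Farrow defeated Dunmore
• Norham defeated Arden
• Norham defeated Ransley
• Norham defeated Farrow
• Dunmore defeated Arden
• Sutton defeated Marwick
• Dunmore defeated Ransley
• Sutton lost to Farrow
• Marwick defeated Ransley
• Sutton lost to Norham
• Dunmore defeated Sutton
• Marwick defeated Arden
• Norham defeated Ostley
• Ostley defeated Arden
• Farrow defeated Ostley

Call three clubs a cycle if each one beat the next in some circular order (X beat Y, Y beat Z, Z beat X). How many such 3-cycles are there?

Win totals: Ransley 1, Ostley 2, Marwick 6, Dunmore 4, Farrow 5, Arden 0, Norham 6, Sutton 4.
A club with w wins dominates both others in C(w,2) triples; summing gives 0 + 1 + 15 + 6 + 10 + 0 + 15 + 6 = 53 transitive triples.
Total triples C(8,3) = 56, so cyclic triples = 56 − 53 = 3.

3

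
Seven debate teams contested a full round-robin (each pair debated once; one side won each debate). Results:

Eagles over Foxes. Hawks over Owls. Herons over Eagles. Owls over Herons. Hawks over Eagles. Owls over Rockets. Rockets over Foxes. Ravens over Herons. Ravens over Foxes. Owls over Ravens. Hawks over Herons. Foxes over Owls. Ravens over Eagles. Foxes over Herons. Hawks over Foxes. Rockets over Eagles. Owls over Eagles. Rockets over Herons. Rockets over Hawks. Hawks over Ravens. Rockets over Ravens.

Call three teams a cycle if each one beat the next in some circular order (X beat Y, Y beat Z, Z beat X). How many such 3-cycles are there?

5

Win totals: Ravens 3, Foxes 2, Rockets 5, Owls 4, Hawks 5, Eagles 1, Herons 1.
A team with w wins dominates both others in C(w,2) triples; summing gives 3 + 1 + 10 + 6 + 10 + 0 + 0 = 30 transitive triples.
Total triples C(7,3) = 35, so cyclic triples = 35 − 30 = 5.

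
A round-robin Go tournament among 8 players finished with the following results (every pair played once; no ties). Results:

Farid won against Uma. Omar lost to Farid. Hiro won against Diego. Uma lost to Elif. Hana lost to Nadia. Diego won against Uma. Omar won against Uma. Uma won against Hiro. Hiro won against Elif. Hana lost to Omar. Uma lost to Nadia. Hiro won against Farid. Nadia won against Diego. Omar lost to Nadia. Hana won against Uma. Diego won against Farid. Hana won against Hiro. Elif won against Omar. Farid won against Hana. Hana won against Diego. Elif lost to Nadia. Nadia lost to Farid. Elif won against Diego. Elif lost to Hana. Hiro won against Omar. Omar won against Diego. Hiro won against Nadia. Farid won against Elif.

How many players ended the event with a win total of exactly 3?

Win totals: Nadia 5, Uma 1, Diego 2, Omar 3, Hiro 5, Elif 3, Farid 5, Hana 4.
Exactly 3: Omar, Elif — 2 players.

2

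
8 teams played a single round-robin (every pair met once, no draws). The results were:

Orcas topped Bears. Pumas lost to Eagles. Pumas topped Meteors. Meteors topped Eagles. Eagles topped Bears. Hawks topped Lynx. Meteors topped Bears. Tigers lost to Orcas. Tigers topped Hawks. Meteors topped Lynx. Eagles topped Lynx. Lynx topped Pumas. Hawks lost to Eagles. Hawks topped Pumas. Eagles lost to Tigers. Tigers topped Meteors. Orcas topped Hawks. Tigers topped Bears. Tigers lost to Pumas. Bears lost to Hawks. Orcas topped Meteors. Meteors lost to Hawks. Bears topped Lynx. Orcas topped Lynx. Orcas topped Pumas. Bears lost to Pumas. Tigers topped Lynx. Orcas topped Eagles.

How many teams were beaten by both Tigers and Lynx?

Tigers beat: Eagles, Bears, Hawks, Meteors, Lynx.
Lynx beat: Pumas.
No one was beaten by both.

0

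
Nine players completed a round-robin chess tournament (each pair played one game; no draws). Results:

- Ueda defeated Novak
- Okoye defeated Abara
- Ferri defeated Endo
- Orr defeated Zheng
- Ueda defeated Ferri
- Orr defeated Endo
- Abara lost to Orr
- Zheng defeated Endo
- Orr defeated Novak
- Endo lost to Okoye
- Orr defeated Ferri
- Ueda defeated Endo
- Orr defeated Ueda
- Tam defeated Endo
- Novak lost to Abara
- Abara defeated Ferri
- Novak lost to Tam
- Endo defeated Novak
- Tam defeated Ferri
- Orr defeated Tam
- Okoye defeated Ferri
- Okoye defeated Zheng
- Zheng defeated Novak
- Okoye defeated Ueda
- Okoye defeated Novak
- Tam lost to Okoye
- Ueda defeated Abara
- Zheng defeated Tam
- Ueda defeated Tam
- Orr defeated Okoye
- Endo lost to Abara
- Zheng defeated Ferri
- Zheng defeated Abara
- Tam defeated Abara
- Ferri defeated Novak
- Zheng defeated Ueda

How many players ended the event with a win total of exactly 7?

1

Win totals: Ferri 2, Abara 3, Ueda 5, Zheng 6, Okoye 7, Tam 4, Orr 8, Endo 1, Novak 0.
Exactly 7: Okoye — 1 player.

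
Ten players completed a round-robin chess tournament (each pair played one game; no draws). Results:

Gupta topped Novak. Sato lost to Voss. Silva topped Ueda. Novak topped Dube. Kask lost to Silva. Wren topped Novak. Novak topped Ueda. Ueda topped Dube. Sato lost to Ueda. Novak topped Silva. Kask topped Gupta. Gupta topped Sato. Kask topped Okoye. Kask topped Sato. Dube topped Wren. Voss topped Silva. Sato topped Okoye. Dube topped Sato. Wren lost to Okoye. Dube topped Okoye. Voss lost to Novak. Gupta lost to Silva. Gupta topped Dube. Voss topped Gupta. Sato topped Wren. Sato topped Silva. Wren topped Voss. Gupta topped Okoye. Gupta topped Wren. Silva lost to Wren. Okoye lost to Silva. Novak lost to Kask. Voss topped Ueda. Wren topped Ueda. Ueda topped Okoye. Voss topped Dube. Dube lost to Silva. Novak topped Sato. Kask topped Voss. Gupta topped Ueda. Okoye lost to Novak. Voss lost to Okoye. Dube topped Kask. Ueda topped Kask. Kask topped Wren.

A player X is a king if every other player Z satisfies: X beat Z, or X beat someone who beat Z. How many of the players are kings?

Voss reaches everyone (king).
Okoye cannot reach Kask in two steps.
Gupta reaches everyone (king).
Wren reaches everyone (king).
Silva reaches everyone (king).
Dube reaches everyone (king).
Novak reaches everyone (king).
Sato reaches everyone (king).
Kask reaches everyone (king).
Ueda reaches everyone (king).
Kings: Voss, Gupta, Wren, Silva, Dube, Novak, Sato, Kask, Ueda — 9.

9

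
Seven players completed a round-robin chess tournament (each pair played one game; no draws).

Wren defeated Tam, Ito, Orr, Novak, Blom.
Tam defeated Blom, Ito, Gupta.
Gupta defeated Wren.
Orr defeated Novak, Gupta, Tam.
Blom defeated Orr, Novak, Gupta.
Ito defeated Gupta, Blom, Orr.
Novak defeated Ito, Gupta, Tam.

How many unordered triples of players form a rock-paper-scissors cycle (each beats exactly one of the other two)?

10

Win totals: Tam 3, Gupta 1, Ito 3, Blom 3, Wren 5, Orr 3, Novak 3.
A player with w wins dominates both others in C(w,2) triples; summing gives 3 + 0 + 3 + 3 + 10 + 3 + 3 = 25 transitive triples.
Total triples C(7,3) = 35, so cyclic triples = 35 − 25 = 10.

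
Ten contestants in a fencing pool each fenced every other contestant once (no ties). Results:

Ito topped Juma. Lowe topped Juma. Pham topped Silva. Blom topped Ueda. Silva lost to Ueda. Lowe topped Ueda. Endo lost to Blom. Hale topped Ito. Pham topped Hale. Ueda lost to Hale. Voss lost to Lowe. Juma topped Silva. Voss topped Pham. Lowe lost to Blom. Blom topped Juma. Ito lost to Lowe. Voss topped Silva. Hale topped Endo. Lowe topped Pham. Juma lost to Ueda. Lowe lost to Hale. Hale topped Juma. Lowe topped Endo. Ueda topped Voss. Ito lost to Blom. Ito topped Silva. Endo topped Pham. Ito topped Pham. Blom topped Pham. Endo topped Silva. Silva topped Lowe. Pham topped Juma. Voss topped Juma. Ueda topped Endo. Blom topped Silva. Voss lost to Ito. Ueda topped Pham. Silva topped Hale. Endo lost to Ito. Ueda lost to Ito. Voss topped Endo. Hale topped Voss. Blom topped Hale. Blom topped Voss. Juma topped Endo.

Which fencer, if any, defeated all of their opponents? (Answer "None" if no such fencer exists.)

Blom

Blom has 9 wins out of 9 opponents — a perfect record.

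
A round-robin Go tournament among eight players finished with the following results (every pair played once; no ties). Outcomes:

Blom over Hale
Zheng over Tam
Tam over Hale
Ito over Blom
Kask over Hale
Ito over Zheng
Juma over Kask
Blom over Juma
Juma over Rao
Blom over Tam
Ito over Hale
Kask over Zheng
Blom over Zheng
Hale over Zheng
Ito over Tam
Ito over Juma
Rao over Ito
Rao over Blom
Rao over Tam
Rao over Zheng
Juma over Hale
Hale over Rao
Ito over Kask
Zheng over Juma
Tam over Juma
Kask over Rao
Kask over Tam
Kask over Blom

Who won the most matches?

Win totals: Hale 2, Ito 6, Blom 4, Zheng 2, Juma 3, Rao 4, Kask 5, Tam 2.
Ito leads with 6 wins (next highest: 5).

Ito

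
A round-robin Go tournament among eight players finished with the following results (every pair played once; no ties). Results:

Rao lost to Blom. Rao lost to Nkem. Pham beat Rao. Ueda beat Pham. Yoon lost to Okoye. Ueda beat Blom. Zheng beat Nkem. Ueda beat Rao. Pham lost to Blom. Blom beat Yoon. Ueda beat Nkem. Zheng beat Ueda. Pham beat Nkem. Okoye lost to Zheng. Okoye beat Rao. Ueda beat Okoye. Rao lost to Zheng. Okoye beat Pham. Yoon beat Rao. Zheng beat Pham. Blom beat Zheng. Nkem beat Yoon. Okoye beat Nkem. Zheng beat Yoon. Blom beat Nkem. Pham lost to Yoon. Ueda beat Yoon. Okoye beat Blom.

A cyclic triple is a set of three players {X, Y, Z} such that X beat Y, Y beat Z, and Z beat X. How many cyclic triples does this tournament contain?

Win totals: Blom 5, Pham 2, Ueda 6, Rao 0, Zheng 6, Nkem 2, Yoon 2, Okoye 5.
A player with w wins dominates both others in C(w,2) triples; summing gives 10 + 1 + 15 + 0 + 15 + 1 + 1 + 10 = 53 transitive triples.
Total triples C(8,3) = 56, so cyclic triples = 56 − 53 = 3.

3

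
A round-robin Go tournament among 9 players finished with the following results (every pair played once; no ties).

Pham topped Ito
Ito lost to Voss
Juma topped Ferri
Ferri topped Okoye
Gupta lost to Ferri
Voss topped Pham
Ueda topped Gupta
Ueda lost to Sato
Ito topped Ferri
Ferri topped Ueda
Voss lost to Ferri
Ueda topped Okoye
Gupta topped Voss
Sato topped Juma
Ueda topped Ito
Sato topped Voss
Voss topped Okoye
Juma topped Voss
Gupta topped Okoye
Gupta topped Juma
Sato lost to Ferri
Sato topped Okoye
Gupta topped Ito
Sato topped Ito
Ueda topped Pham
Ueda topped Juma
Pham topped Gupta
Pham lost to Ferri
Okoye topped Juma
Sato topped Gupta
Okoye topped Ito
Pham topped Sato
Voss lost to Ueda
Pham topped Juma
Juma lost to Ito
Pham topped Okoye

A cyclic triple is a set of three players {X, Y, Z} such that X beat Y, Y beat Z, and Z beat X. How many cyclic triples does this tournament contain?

17

Win totals: Sato 6, Okoye 2, Juma 2, Ueda 6, Ito 2, Ferri 6, Gupta 4, Voss 3, Pham 5.
A player with w wins dominates both others in C(w,2) triples; summing gives 15 + 1 + 1 + 15 + 1 + 15 + 6 + 3 + 10 = 67 transitive triples.
Total triples C(9,3) = 84, so cyclic triples = 84 − 67 = 17.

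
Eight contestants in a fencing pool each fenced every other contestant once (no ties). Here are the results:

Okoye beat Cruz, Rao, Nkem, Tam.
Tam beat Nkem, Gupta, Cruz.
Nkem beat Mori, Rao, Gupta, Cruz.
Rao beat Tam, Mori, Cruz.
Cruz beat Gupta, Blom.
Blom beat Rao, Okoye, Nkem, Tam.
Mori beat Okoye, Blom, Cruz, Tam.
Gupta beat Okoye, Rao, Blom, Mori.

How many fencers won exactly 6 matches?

0

Win totals: Cruz 2, Blom 4, Gupta 4, Okoye 4, Nkem 4, Tam 3, Mori 4, Rao 3.
No fencer has exactly 6 wins.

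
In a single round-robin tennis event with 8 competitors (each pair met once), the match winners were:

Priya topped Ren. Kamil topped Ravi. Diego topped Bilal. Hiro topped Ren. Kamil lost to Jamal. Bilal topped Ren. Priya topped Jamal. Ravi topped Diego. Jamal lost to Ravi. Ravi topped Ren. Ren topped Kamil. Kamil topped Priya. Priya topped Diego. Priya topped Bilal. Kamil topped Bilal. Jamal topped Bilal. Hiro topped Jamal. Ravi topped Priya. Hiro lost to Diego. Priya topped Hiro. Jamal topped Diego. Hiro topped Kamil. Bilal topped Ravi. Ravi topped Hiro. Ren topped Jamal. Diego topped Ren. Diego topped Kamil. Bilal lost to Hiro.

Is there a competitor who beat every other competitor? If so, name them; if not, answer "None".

None

Highest win total is Ravi with 5 (out of 7 possible).
Ravi lost to Bilal, Kamil, so no competitor went undefeated.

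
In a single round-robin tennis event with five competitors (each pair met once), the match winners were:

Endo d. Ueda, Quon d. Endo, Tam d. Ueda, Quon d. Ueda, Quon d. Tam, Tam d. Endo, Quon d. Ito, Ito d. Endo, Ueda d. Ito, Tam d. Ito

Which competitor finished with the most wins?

Quon

Win totals: Ito 1, Tam 3, Endo 1, Quon 4, Ueda 1.
Quon leads with 4 wins (next highest: 3).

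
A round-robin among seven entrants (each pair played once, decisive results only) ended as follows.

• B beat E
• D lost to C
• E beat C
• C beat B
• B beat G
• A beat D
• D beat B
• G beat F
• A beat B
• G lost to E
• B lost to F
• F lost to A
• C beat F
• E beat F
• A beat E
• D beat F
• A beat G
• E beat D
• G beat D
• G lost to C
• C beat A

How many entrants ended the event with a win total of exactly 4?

1

Win totals: A 5, B 2, C 5, D 2, E 4, F 1, G 2.
Exactly 4: E — 1 entrant.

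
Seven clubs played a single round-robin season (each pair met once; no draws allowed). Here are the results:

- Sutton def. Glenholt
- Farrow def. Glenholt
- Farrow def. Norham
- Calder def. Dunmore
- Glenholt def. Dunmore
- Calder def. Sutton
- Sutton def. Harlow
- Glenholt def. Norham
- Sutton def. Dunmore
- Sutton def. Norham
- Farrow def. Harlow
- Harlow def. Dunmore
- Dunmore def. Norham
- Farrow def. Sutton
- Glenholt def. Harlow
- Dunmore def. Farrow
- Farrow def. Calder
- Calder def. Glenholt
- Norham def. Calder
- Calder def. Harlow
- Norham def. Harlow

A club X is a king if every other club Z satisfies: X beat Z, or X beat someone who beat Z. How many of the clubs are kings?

Norham cannot reach Farrow in two steps.
Farrow reaches everyone (king).
Glenholt cannot reach Sutton in two steps.
Dunmore reaches everyone (king).
Harlow cannot reach Glenholt, Sutton, Calder in two steps.
Sutton reaches everyone (king).
Calder reaches everyone (king).
Kings: Farrow, Dunmore, Sutton, Calder — 4.

4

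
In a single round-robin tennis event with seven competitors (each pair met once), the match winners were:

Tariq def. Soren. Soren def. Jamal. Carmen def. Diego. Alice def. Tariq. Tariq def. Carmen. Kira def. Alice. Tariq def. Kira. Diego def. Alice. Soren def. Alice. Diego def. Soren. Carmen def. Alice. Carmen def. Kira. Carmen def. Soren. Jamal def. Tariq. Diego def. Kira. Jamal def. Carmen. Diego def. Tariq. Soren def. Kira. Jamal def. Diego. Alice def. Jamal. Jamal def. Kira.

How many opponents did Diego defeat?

4

Diego's results: beat Alice, Tariq, Soren, Kira; lost to Jamal, Carmen.
That is 4 wins.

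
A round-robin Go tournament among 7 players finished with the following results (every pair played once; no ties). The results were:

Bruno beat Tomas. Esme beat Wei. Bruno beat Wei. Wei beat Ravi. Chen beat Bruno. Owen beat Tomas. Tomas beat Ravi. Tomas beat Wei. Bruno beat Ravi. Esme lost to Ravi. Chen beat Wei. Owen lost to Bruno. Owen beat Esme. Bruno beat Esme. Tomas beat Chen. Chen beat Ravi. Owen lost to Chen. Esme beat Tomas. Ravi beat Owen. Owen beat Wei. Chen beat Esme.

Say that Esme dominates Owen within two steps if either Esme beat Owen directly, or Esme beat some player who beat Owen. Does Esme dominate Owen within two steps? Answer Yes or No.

Esme did not beat Owen directly.
Esme beat Tomas, Wei, but each of them lost to Owen. No two-step path.

No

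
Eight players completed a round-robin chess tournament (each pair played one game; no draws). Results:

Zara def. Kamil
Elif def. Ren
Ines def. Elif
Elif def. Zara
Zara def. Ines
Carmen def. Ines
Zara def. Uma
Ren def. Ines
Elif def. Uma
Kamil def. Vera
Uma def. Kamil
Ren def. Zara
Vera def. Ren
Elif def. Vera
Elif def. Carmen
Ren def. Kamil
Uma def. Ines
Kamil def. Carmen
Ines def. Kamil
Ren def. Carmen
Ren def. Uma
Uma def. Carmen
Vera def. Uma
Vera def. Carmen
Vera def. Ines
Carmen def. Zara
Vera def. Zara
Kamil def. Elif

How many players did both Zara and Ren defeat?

3

Zara beat: Ines, Kamil, Uma.
Ren beat: Ines, Carmen, Zara, Kamil, Uma.
Both beat: Ines, Kamil, Uma — 3.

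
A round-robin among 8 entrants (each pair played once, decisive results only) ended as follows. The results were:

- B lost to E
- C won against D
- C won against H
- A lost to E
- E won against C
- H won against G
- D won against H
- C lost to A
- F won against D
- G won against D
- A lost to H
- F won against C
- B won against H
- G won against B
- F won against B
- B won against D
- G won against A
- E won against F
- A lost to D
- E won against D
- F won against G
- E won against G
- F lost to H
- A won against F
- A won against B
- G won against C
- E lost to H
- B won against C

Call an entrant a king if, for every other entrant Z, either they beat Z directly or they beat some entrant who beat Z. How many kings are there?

4

A cannot reach E in two steps.
B reaches everyone (king).
C cannot reach B in two steps.
D reaches everyone (king).
E reaches everyone (king).
F cannot reach E in two steps.
G cannot reach E in two steps.
H reaches everyone (king).
Kings: B, D, E, H — 4.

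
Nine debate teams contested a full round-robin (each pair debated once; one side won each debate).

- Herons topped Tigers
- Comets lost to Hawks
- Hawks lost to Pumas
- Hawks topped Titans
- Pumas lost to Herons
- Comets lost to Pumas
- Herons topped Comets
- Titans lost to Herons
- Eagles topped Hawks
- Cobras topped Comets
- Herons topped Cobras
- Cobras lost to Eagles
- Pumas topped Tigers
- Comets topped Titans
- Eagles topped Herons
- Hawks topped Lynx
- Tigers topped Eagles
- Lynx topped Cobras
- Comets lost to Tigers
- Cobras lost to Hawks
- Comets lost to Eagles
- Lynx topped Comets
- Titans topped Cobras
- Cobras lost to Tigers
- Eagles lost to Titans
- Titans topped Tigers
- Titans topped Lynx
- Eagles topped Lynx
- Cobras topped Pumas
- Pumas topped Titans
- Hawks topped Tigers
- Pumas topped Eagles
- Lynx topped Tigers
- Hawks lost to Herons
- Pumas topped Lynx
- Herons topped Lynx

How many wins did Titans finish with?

Titans' results: beat Eagles, Tigers, Lynx, Cobras; lost to Comets, Hawks, Pumas, Herons.
That is 4 wins.

4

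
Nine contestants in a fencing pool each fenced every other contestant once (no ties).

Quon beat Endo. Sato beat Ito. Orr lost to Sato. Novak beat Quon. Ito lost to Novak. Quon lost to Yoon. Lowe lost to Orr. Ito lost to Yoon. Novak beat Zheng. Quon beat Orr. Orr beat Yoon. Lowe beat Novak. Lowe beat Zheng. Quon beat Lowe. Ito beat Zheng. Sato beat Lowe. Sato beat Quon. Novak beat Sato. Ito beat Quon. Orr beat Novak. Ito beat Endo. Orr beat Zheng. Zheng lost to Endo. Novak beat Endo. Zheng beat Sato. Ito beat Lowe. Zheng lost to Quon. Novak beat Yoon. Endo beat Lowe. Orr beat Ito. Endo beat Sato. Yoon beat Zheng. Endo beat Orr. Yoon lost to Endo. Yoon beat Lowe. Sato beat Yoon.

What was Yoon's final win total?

Yoon's results: beat Quon, Ito, Lowe, Zheng; lost to Novak, Orr, Sato, Endo.
That is 4 wins.

4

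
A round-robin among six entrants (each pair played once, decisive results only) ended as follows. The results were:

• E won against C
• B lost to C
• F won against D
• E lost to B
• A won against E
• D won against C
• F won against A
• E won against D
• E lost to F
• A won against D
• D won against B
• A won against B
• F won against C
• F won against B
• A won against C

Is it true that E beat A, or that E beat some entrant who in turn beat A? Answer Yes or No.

E did not beat A directly.
E beat C, D, but each of them lost to A. No two-step path.

No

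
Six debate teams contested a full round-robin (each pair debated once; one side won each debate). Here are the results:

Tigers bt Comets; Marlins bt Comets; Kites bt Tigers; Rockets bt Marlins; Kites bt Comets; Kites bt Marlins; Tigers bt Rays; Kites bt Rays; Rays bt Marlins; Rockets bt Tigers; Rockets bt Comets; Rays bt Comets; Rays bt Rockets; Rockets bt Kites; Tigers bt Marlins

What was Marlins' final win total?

Marlins' results: beat Comets; lost to Tigers, Rays, Kites, Rockets.
That is 1 win.

1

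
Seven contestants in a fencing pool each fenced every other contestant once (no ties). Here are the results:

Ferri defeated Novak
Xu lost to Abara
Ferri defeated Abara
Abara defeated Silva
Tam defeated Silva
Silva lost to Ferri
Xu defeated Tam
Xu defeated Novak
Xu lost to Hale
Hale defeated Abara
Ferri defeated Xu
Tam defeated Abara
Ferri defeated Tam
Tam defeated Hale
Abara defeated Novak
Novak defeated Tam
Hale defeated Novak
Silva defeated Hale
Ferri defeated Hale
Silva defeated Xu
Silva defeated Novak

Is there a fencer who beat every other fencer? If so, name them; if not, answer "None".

Ferri

Ferri has 6 wins out of 6 opponents — a perfect record.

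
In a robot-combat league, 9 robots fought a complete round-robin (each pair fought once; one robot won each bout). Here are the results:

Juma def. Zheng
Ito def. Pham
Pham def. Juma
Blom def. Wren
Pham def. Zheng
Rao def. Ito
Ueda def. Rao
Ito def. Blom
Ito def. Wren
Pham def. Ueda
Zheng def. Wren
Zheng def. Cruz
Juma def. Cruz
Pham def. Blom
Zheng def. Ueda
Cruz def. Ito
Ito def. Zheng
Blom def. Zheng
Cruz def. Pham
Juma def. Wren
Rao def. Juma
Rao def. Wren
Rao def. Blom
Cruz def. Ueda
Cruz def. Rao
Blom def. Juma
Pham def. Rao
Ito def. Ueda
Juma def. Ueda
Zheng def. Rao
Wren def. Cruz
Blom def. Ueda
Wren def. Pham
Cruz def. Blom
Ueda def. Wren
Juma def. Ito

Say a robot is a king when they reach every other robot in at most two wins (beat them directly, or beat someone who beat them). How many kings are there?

8

Juma reaches everyone (king).
Pham reaches everyone (king).
Cruz reaches everyone (king).
Ito reaches everyone (king).
Blom reaches everyone (king).
Wren reaches everyone (king).
Ueda cannot reach Zheng in two steps.
Rao reaches everyone (king).
Zheng reaches everyone (king).
Kings: Juma, Pham, Cruz, Ito, Blom, Wren, Rao, Zheng — 8.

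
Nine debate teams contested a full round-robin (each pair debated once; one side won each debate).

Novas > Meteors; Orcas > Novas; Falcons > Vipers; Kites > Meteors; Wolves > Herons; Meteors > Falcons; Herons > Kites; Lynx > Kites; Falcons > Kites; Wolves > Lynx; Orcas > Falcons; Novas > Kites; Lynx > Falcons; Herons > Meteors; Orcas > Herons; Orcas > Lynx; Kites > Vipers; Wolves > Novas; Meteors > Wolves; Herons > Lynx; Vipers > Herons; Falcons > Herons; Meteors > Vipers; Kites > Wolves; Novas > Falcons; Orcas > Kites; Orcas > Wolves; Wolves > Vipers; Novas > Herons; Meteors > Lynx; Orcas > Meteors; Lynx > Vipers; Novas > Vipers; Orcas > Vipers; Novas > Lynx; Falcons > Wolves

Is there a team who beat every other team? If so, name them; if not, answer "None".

Orcas

Orcas has 8 wins out of 8 opponents — a perfect record.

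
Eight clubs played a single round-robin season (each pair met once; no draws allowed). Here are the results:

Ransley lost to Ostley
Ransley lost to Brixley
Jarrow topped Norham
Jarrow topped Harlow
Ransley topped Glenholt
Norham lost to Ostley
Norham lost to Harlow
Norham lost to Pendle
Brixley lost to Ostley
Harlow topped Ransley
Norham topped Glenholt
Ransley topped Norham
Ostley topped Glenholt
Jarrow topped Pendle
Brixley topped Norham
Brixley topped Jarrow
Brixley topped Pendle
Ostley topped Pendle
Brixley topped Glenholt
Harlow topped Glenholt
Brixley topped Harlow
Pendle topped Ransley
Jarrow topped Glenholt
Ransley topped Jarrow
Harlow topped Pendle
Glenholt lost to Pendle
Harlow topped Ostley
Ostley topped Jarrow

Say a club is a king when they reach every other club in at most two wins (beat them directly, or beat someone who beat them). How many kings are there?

Ransley cannot reach Ostley, Brixley in two steps.
Jarrow cannot reach Brixley in two steps.
Ostley reaches everyone (king).
Harlow reaches everyone (king).
Pendle cannot reach Ostley, Harlow, Brixley in two steps.
Glenholt cannot reach Ransley, Jarrow, Ostley, Harlow, Pendle, Brixley, Norham in two steps.
Brixley reaches everyone (king).
Norham cannot reach Ransley, Jarrow, Ostley, Harlow, Pendle, Brixley in two steps.
Kings: Ostley, Harlow, Brixley — 3.

3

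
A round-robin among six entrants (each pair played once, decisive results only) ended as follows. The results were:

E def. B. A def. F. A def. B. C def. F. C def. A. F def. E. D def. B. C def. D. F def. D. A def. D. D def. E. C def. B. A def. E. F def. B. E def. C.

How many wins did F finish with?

3

F's results: beat B, D, E; lost to A, C.
That is 3 wins.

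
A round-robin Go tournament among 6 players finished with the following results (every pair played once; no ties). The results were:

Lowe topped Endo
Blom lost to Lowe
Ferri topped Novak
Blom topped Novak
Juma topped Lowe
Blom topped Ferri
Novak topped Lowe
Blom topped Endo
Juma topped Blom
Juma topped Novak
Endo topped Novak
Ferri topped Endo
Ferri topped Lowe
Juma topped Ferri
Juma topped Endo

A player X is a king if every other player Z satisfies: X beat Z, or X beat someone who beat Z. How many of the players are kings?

1

Juma reaches everyone (king).
Novak cannot reach Juma, Ferri in two steps.
Blom cannot reach Juma in two steps.
Ferri cannot reach Juma in two steps.
Endo cannot reach Juma, Blom, Ferri in two steps.
Lowe cannot reach Juma in two steps.
Kings: Juma — 1.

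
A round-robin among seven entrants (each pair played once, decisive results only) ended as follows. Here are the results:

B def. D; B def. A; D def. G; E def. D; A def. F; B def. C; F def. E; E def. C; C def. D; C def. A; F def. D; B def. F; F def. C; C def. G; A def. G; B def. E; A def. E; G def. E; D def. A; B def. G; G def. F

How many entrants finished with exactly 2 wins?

3

Win totals: A 3, B 6, C 3, D 2, E 2, F 3, G 2.
Exactly 2: D, E, G — 3 entrants.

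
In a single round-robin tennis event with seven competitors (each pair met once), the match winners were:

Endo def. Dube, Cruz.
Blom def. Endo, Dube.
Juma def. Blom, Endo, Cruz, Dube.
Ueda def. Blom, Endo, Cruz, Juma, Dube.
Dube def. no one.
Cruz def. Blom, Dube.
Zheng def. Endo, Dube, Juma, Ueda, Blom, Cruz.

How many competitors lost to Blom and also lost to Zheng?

2

Blom beat: Dube, Endo.
Zheng beat: Ueda, Cruz, Dube, Juma, Blom, Endo.
Both beat: Dube, Endo — 2.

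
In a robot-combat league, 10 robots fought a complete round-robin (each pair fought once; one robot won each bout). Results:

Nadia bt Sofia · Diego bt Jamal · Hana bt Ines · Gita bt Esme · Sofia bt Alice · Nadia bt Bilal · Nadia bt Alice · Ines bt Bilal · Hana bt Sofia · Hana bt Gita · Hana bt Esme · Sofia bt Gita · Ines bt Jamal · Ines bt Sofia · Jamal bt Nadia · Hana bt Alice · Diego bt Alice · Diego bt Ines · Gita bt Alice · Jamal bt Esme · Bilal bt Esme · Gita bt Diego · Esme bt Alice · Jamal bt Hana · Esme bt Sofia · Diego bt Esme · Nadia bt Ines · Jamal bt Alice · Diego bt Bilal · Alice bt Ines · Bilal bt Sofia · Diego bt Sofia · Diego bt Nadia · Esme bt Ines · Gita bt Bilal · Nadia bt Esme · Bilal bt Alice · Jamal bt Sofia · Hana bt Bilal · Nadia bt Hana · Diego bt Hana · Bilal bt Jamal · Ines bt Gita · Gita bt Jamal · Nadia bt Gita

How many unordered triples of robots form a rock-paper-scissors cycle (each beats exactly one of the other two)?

20

Win totals: Bilal 4, Jamal 5, Nadia 7, Hana 6, Diego 8, Esme 3, Sofia 2, Gita 5, Ines 4, Alice 1.
A robot with w wins dominates both others in C(w,2) triples; summing gives 6 + 10 + 21 + 15 + 28 + 3 + 1 + 10 + 6 + 0 = 100 transitive triples.
Total triples C(10,3) = 120, so cyclic triples = 120 − 100 = 20.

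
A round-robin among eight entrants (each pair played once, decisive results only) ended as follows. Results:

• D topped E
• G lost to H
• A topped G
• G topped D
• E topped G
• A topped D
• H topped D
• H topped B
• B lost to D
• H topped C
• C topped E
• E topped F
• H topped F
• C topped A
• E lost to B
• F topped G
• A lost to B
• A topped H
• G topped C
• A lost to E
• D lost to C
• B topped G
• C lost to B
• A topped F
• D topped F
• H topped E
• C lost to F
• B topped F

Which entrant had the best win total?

Win totals: A 4, B 5, C 3, D 3, E 3, F 2, G 2, H 6.
H leads with 6 wins (next highest: 5).

H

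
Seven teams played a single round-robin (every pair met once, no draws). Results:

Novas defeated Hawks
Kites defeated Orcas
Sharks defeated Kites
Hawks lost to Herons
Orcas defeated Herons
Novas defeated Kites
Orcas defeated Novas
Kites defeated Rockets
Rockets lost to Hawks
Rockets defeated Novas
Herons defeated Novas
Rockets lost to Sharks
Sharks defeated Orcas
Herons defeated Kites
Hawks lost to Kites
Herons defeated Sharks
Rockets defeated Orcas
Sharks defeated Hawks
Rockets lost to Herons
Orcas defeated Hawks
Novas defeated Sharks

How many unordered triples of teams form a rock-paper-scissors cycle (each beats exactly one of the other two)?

9

Win totals: Rockets 2, Herons 5, Hawks 1, Sharks 4, Orcas 3, Kites 3, Novas 3.
A team with w wins dominates both others in C(w,2) triples; summing gives 1 + 10 + 0 + 6 + 3 + 3 + 3 = 26 transitive triples.
Total triples C(7,3) = 35, so cyclic triples = 35 − 26 = 9.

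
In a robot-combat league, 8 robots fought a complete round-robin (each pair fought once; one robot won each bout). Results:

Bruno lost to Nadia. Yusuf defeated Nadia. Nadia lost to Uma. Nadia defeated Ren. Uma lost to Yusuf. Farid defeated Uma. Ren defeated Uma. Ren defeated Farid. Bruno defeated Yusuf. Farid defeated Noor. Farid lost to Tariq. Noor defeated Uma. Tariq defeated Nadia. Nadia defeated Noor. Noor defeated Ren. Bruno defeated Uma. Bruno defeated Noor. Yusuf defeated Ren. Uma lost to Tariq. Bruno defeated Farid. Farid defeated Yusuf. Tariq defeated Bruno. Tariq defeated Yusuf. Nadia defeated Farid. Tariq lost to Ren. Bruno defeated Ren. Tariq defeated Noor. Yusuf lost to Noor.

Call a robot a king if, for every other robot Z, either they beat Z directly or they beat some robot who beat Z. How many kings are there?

Nadia reaches everyone (king).
Bruno reaches everyone (king).
Yusuf reaches everyone (king).
Ren reaches everyone (king).
Noor cannot reach Bruno in two steps.
Tariq reaches everyone (king).
Uma cannot reach Yusuf, Tariq in two steps.
Farid cannot reach Bruno, Tariq in two steps.
Kings: Nadia, Bruno, Yusuf, Ren, Tariq — 5.

5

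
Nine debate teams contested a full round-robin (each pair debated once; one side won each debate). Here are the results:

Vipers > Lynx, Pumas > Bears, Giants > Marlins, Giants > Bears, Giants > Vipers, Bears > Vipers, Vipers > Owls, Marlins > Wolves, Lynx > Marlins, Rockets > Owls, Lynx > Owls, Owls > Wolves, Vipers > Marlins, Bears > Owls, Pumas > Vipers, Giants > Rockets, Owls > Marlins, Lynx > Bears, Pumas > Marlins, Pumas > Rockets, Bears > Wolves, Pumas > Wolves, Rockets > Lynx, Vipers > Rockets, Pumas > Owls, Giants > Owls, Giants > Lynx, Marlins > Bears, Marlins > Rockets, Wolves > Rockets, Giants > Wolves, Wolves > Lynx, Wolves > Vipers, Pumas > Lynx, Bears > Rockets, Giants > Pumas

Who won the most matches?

Win totals: Pumas 7, Giants 8, Vipers 4, Lynx 3, Wolves 3, Marlins 3, Rockets 2, Owls 2, Bears 4.
Giants leads with 8 wins (next highest: 7).

Giants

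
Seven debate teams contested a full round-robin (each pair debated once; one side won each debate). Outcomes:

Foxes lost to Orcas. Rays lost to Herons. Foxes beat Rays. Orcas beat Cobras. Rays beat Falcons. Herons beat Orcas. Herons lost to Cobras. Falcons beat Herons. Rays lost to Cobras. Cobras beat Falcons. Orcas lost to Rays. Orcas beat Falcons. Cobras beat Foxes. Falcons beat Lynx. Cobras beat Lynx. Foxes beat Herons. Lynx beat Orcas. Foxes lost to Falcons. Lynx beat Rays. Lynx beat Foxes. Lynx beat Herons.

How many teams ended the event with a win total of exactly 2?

Win totals: Herons 2, Orcas 3, Cobras 5, Rays 2, Lynx 4, Falcons 3, Foxes 2.
Exactly 2: Herons, Rays, Foxes — 3 teams.

3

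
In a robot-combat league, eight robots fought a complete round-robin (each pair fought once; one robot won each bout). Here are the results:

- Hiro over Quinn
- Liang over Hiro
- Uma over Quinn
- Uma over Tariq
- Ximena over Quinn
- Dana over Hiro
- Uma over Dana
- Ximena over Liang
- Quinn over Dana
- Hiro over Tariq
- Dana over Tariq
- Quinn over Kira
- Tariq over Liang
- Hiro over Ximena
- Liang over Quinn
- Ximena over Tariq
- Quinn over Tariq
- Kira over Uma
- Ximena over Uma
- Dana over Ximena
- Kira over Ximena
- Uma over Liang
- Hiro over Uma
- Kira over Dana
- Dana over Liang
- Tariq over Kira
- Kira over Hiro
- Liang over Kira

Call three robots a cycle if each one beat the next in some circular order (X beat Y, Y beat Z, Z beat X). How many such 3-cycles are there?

19

Win totals: Liang 3, Uma 4, Tariq 2, Quinn 3, Ximena 4, Kira 4, Dana 4, Hiro 4.
A robot with w wins dominates both others in C(w,2) triples; summing gives 3 + 6 + 1 + 3 + 6 + 6 + 6 + 6 = 37 transitive triples.
Total triples C(8,3) = 56, so cyclic triples = 56 − 37 = 19.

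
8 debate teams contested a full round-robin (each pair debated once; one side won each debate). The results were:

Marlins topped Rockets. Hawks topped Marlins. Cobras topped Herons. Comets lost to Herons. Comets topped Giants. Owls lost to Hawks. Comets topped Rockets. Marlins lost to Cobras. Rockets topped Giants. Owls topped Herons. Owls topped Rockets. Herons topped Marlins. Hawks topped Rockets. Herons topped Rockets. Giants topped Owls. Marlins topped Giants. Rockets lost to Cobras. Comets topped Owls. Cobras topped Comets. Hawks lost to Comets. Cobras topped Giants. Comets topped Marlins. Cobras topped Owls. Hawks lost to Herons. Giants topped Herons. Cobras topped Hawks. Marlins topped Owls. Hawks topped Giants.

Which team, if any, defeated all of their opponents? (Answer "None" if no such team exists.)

Cobras has 7 wins out of 7 opponents — a perfect record.

Cobras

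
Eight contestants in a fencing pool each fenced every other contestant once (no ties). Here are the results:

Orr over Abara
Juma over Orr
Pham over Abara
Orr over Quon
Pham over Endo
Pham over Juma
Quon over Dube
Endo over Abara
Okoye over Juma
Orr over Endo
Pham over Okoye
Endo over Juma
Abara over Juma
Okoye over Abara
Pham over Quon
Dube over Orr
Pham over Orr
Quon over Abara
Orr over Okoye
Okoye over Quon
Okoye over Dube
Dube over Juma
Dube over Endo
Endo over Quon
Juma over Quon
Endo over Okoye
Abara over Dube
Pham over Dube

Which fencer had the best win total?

Pham

Win totals: Endo 4, Quon 2, Orr 4, Abara 2, Juma 2, Pham 7, Dube 3, Okoye 4.
Pham leads with 7 wins (next highest: 4).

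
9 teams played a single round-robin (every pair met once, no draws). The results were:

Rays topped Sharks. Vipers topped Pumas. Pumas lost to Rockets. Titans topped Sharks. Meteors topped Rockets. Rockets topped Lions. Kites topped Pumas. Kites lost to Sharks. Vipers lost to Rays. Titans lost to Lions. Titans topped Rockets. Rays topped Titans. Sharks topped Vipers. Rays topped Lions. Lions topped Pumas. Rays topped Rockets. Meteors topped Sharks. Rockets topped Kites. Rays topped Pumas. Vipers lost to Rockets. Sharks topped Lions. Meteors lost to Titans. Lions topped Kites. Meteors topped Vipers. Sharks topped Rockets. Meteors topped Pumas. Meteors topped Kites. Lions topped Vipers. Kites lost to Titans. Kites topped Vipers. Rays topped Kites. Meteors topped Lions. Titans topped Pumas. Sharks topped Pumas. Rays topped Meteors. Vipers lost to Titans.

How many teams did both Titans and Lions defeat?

Titans beat: Sharks, Rockets, Vipers, Meteors, Kites, Pumas.
Lions beat: Titans, Vipers, Kites, Pumas.
Both beat: Vipers, Kites, Pumas — 3.

3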